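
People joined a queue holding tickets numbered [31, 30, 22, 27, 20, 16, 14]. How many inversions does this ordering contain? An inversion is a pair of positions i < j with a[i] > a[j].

There are 20 inversions.

Sweep left to right; for each value list the smaller values that follow it:
31 → 30, 22, 27, 20, 16, 14 → 6
30 → 22, 27, 20, 16, 14 → 5
22 → 20, 16, 14 → 3
27 → 20, 16, 14 → 3
20 → 16, 14 → 2
16 → 14 → 1
14 → none → 0
Sum: 6 + 5 + 3 + 3 + 2 + 1 + 0 = 20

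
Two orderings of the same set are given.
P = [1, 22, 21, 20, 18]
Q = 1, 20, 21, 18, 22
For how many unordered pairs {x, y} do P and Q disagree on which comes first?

Assign each item its position (1..5) in the first ordering, then rewrite the second ordering as that position sequence:
positions: 1→1, 22→2, 21→3, 20→4, 18→5
second ordering as positions: [1, 4, 3, 5, 2]
Discordant pairs = inversions in this position sequence.
1: 0
4: 3, 2 → 2
3: 2 → 1
5: 2 → 1
2: 0
Total: 0 + 2 + 1 + 1 + 0 = 4

There are 4 disagreeing pairs.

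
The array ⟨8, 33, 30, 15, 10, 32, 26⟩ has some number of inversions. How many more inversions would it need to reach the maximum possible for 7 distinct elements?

Maximum inversions for 7 distinct elements is C(7, 2) = 7·6/2 = 21.
Current inversions — for each element, count later smaller elements:
8: 0
33: 5
30: 3
15: 1
10: 0
32: 1
26: 0
Current total: 0 + 5 + 3 + 1 + 0 + 1 + 0 = 10
Shortfall: 21 − 10 = 11

11 inversions short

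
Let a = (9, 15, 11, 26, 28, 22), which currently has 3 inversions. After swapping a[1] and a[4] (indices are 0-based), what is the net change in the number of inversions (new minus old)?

+3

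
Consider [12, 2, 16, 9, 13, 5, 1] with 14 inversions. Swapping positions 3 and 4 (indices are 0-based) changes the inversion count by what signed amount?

+1

Positions 3 and 4 hold 9 and 13; after swapping, the array is [12, 2, 16, 13, 9, 5, 1].
Sweep left to right; for each value list the smaller values that follow it:
12: 4
2: 1
16: 4
13: 3
9: 2
5: 1
1: 0
Sum: 4 + 1 + 4 + 3 + 2 + 1 + 0 = 15
Change: 15 − 14 = +1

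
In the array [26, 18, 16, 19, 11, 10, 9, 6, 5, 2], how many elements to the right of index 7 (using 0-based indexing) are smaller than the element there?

2

The element at index 7 is 6.
Elements after it: 5, 2
Those smaller than 6: 5, 2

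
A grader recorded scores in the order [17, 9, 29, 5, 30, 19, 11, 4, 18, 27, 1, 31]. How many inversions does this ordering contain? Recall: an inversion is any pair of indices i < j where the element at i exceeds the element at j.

Count, for each position, how many later elements it exceeds:
17 → 9, 5, 11, 4, 1 → 5
9 → 5, 4, 1 → 3
29 → 5, 19, 11, 4, 18, 27, 1 → 7
5 → 4, 1 → 2
30 → 19, 11, 4, 18, 27, 1 → 6
19 → 11, 4, 18, 1 → 4
11 → 4, 1 → 2
4 → 1 → 1
18 → 1 → 1
27 → 1 → 1
1 → none → 0
31 → none → 0
Sum: 5 + 3 + 7 + 2 + 6 + 4 + 2 + 1 + 1 + 1 + 0 + 0 = 32

32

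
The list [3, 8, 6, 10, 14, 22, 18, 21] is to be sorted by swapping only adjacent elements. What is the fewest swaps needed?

3

The minimum number of adjacent swaps to sort an array equals its inversion count, since every such swap removes exactly one inversion.
Count inversions — for each element, later elements that are smaller:
3: none → 0
8: 6 → 1
6: none → 0
10: none → 0
14: none → 0
22: 18, 21 → 2
18: none → 0
21: none → 0
Total inversions: 0 + 1 + 0 + 0 + 0 + 2 + 0 + 0 = 3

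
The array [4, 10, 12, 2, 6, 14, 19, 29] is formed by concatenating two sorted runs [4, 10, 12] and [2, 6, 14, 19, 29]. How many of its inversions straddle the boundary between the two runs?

5 split inversions

Take each right-half value and tally the left-half values above it:
r = 2: 4, 10, 12 → 3
r = 6: 10, 12 → 2
r = 14: none → 0
r = 19: none → 0
r = 29: none → 0
Cross-inversions: 3 + 2 + 0 + 0 + 0 = 5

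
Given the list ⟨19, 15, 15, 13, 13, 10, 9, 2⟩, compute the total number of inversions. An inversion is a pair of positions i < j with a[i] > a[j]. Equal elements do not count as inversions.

Inversions: 26

Element-by-element contributions:
19: 7
15: 5
15: 5
13: 3
13: 3
10: 2
9: 1
2: 0
Sum: 7 + 5 + 5 + 3 + 3 + 2 + 1 + 0 = 26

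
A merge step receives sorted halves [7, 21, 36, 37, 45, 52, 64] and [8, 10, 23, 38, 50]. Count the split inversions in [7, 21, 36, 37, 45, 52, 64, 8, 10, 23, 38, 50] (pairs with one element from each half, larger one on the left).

For each element r of the right run, count left-run elements greater than r:
r = 8: 21, 36, 37, 45, 52, 64 → 6
r = 10: 21, 36, 37, 45, 52, 64 → 6
r = 23: 36, 37, 45, 52, 64 → 5
r = 38: 45, 52, 64 → 3
r = 50: 52, 64 → 2
Cross-inversions: 6 + 6 + 5 + 3 + 2 = 22

Split inversions: 22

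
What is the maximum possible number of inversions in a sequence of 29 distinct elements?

Inversions: 406

The maximum occurs when the array is in strictly decreasing order: every one of the C(29, 2) pairs is inverted.
C(29, 2) = 29·28/2 = 406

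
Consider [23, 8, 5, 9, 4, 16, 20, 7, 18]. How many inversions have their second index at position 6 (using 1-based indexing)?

1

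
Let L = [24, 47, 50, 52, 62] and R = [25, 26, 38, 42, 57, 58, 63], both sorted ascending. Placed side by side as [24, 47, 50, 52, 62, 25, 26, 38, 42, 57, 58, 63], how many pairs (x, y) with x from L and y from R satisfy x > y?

For each element r of the right run, count left-run elements greater than r:
r = 25: 47, 50, 52, 62 → 4
r = 26: 47, 50, 52, 62 → 4
r = 38: 47, 50, 52, 62 → 4
r = 42: 47, 50, 52, 62 → 4
r = 57: 62 → 1
r = 58: 62 → 1
r = 63: none → 0
Cross-inversions: 4 + 4 + 4 + 4 + 1 + 1 + 0 = 18

18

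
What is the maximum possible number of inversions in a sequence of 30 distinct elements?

The maximum occurs when the array is in strictly decreasing order: every one of the C(30, 2) pairs is inverted.
C(30, 2) = 30·29/2 = 435

435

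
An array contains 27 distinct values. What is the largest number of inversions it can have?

There are 351 inversions.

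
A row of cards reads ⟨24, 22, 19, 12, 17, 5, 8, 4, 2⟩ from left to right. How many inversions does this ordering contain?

Sweep left to right; for each value list the smaller values that follow it:
24: 8
22: 7
19: 6
12: 4
17: 4
5: 2
8: 2
4: 1
2: 0
Sum: 8 + 7 + 6 + 4 + 4 + 2 + 2 + 1 + 0 = 34

34 out-of-order pairs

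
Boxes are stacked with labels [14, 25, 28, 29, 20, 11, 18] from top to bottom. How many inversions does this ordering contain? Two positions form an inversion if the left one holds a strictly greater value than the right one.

12

Count, for each position, how many later elements it exceeds:
14 → 11 → 1
25 → 20, 11, 18 → 3
28 → 20, 11, 18 → 3
29 → 20, 11, 18 → 3
20 → 11, 18 → 2
11 → none → 0
18 → none → 0
Sum: 1 + 3 + 3 + 3 + 2 + 0 + 0 = 12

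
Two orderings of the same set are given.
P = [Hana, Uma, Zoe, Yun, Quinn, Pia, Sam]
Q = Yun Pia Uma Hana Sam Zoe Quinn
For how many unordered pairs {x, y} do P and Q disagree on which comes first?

10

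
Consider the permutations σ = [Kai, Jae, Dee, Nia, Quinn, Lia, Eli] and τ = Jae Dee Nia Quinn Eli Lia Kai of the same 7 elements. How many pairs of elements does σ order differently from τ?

Assign each item its position (1..7) in the first ordering, then rewrite the second ordering as that position sequence:
positions: Kai→1, Jae→2, Dee→3, Nia→4, Quinn→5, Lia→6, Eli→7
second ordering as positions: [2, 3, 4, 5, 7, 6, 1]
Discordant pairs = inversions in this position sequence.
2: 1 → 1
3: 1 → 1
4: 1 → 1
5: 1 → 1
7: 6, 1 → 2
6: 1 → 1
1: 0
Total: 1 + 1 + 1 + 1 + 2 + 1 + 0 = 7

7 discordant pairs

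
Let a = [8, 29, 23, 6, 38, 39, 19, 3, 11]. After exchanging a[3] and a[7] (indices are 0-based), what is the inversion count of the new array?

Positions 3 and 7 hold 6 and 3; after swapping, the array is [8, 29, 23, 3, 38, 39, 19, 6, 11].
For each element, count later entries that are smaller:
8 → 3, 6 → 2
29 → 23, 3, 19, 6, 11 → 5
23 → 3, 19, 6, 11 → 4
3 → none → 0
38 → 19, 6, 11 → 3
39 → 19, 6, 11 → 3
19 → 6, 11 → 2
6 → none → 0
11 → none → 0
Sum: 2 + 5 + 4 + 0 + 3 + 3 + 2 + 0 + 0 = 19

19 inversions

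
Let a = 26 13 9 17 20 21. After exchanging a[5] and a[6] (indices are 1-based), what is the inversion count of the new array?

Positions 5 and 6 hold 20 and 21; after swapping, the array is [26, 13, 9, 17, 21, 20].
For each element, count later entries that are smaller:
26 → 13, 9, 17, 21, 20 → 5
13 → 9 → 1
9 → none → 0
17 → none → 0
21 → 20 → 1
20 → none → 0
Sum: 5 + 1 + 0 + 0 + 1 + 0 = 7

7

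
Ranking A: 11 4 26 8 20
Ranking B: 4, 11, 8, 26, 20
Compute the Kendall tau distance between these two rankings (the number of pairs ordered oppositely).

2

Assign each item its position (1..5) in the first ordering, then rewrite the second ordering as that position sequence:
positions: 11→1, 4→2, 26→3, 8→4, 20→5
second ordering as positions: [2, 1, 4, 3, 5]
Discordant pairs = inversions in this position sequence.
2: 1 → 1
1: 0
4: 3 → 1
3: 0
5: 0
Total: 1 + 0 + 1 + 0 + 0 = 2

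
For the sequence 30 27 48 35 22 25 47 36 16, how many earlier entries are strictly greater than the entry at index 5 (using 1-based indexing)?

4 such elements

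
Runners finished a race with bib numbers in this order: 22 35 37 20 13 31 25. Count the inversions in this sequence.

12 inversions

For each element, count later entries that are smaller:
22 → 20, 13 → 2
35 → 20, 13, 31, 25 → 4
37 → 20, 13, 31, 25 → 4
20 → 13 → 1
13 → none → 0
31 → 25 → 1
25 → none → 0
Sum: 2 + 4 + 4 + 1 + 0 + 1 + 0 = 12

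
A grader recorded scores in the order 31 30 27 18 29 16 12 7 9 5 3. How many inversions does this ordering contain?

52 inversions

Sweep left to right; for each value list the smaller values that follow it:
31 → 30, 27, 18, 29, 16, 12, 7, 9, 5, 3 → 10
30 → 27, 18, 29, 16, 12, 7, 9, 5, 3 → 9
27 → 18, 16, 12, 7, 9, 5, 3 → 7
18 → 16, 12, 7, 9, 5, 3 → 6
29 → 16, 12, 7, 9, 5, 3 → 6
16 → 12, 7, 9, 5, 3 → 5
12 → 7, 9, 5, 3 → 4
7 → 5, 3 → 2
9 → 5, 3 → 2
5 → 3 → 1
3 → none → 0
Sum: 10 + 9 + 7 + 6 + 6 + 5 + 4 + 2 + 2 + 1 + 0 = 52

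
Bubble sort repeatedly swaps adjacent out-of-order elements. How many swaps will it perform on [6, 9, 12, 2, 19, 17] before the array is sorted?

Each adjacent swap fixes exactly one inversion, so the minimum swap count equals the number of inversions.
Count inversions — for each element, later elements that are smaller:
6: 2 → 1
9: 2 → 1
12: 2 → 1
2: none → 0
19: 17 → 1
17: none → 0
Total inversions: 1 + 1 + 1 + 0 + 1 + 0 = 4

4 swaps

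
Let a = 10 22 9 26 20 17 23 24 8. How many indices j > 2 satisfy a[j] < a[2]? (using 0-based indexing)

The element at index 2 is 9.
Elements after it: 26, 20, 17, 23, 24, 8
Those smaller than 9: 8

1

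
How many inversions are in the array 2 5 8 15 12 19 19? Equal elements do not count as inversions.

1 inversion

Listing every pair i<j with a[i]>a[j] (using 0-based positions):
(3,4): 15 > 12
That's 1 pair.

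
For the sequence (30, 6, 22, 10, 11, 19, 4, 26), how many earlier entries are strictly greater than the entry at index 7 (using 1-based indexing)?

6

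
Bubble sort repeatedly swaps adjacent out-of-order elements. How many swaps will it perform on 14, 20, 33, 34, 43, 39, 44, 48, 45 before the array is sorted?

2 swaps

Minimum adjacent swaps = number of inversions (each swap of adjacent out-of-order elements removes one inversion and no swap can remove more).
Count inversions — for each element, later elements that are smaller:
14: none → 0
20: none → 0
33: none → 0
34: none → 0
43: 39 → 1
39: none → 0
44: none → 0
48: 45 → 1
45: none → 0
Total inversions: 0 + 0 + 0 + 0 + 1 + 0 + 0 + 1 + 0 = 2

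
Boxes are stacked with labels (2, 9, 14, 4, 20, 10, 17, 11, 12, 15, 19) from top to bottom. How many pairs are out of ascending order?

14 inversions

For each element, count later entries that are smaller:
2 → none → 0
9 → 4 → 1
14 → 4, 10, 11, 12 → 4
4 → none → 0
20 → 10, 17, 11, 12, 15, 19 → 6
10 → none → 0
17 → 11, 12, 15 → 3
11 → none → 0
12 → none → 0
15 → none → 0
19 → none → 0
Sum: 0 + 1 + 4 + 0 + 6 + 0 + 3 + 0 + 0 + 0 + 0 = 14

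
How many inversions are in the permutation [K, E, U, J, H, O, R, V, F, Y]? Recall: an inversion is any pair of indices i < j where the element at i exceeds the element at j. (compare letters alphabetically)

15 out-of-order pairs

Element-by-element contributions:
K: 4
E: 0
U: 5
J: 2
H: 1
O: 1
R: 1
V: 1
F: 0
Y: 0
Sum: 4 + 0 + 5 + 2 + 1 + 1 + 1 + 1 + 0 + 0 = 15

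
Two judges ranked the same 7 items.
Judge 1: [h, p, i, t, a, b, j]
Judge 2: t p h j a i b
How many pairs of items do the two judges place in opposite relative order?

There are 8 discordant pairs.

Assign each item its position (1..7) in the first ordering, then rewrite the second ordering as that position sequence:
positions: h→1, p→2, i→3, t→4, a→5, b→6, j→7
second ordering as positions: [4, 2, 1, 7, 5, 3, 6]
Discordant pairs = inversions in this position sequence.
4: 2, 1, 3 → 3
2: 1 → 1
1: 0
7: 5, 3, 6 → 3
5: 3 → 1
3: 0
6: 0
Total: 3 + 1 + 0 + 3 + 1 + 0 + 0 = 8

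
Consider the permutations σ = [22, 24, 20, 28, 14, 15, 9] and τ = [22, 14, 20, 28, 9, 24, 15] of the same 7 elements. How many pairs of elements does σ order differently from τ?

Assign each item its position (1..7) in the first ordering, then rewrite the second ordering as that position sequence:
positions: 22→1, 24→2, 20→3, 28→4, 14→5, 15→6, 9→7
second ordering as positions: [1, 5, 3, 4, 7, 2, 6]
Discordant pairs = inversions in this position sequence.
1: 0
5: 3, 4, 2 → 3
3: 2 → 1
4: 2 → 1
7: 2, 6 → 2
2: 0
6: 0
Total: 0 + 3 + 1 + 1 + 2 + 0 + 0 = 7

7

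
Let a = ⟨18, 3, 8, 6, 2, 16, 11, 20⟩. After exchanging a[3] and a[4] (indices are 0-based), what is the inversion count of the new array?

Inversions: 10

Positions 3 and 4 hold 6 and 2; after swapping, the array is [18, 3, 8, 2, 6, 16, 11, 20].
Element-by-element contributions:
18: 6
3: 1
8: 2
2: 0
6: 0
16: 1
11: 0
20: 0
Sum: 6 + 1 + 2 + 0 + 0 + 1 + 0 + 0 = 10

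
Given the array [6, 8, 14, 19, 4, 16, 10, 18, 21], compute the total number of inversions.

For each element, count later entries that are smaller:
6: 1
8: 1
14: 2
19: 4
4: 0
16: 1
10: 0
18: 0
21: 0
Sum: 1 + 1 + 2 + 4 + 0 + 1 + 0 + 0 + 0 = 9

9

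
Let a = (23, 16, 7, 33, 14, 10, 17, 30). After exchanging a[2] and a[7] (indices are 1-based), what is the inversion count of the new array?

Positions 2 and 7 hold 16 and 17; after swapping, the array is [23, 17, 7, 33, 14, 10, 16, 30].
Element-by-element contributions:
23 → 17, 7, 14, 10, 16 → 5
17 → 7, 14, 10, 16 → 4
7 → none → 0
33 → 14, 10, 16, 30 → 4
14 → 10 → 1
10 → none → 0
16 → none → 0
30 → none → 0
Sum: 5 + 4 + 0 + 4 + 1 + 0 + 0 + 0 = 14

14 inversions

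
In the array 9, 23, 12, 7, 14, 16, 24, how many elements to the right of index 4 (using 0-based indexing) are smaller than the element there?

The element at index 4 is 14.
Elements after it: 16, 24
None of them are smaller than 14.

0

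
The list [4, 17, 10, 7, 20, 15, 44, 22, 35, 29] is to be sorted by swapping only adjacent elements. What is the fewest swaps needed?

The minimum number of adjacent swaps to sort an array equals its inversion count, since every such swap removes exactly one inversion.
Count inversions — for each element, later elements that are smaller:
4: none → 0
17: 10, 7, 15 → 3
10: 7 → 1
7: none → 0
20: 15 → 1
15: none → 0
44: 22, 35, 29 → 3
22: none → 0
35: 29 → 1
29: none → 0
Total inversions: 0 + 3 + 1 + 0 + 1 + 0 + 3 + 0 + 1 + 0 = 9

Swaps: 9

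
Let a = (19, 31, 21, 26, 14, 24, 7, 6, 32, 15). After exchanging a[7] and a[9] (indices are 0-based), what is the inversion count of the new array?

Positions 7 and 9 hold 6 and 15; after swapping, the array is [19, 31, 21, 26, 14, 24, 7, 15, 32, 6].
Sweep left to right; for each value list the smaller values that follow it:
19: 4
31: 7
21: 4
26: 5
14: 2
24: 3
7: 1
15: 1
32: 1
6: 0
Sum: 4 + 7 + 4 + 5 + 2 + 3 + 1 + 1 + 1 + 0 = 28

There are 28 inversions.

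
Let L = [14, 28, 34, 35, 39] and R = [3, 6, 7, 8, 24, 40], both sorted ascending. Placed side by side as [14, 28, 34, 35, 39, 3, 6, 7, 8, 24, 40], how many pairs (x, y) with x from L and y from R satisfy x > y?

24

Count, for every r in R, how many entries of L exceed r:
r = 3: 14, 28, 34, 35, 39 → 5
r = 6: 14, 28, 34, 35, 39 → 5
r = 7: 14, 28, 34, 35, 39 → 5
r = 8: 14, 28, 34, 35, 39 → 5
r = 24: 28, 34, 35, 39 → 4
r = 40: none → 0
Cross-inversions: 5 + 5 + 5 + 5 + 4 + 0 = 24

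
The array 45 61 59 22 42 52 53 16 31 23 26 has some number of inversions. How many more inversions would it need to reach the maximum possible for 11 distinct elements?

17

Maximum inversions for 11 distinct elements is C(11, 2) = 11·10/2 = 55.
Current inversions — for each element, count later smaller elements:
45: 6
61: 9
59: 8
22: 1
42: 4
52: 4
53: 4
16: 0
31: 2
23: 0
26: 0
Current total: 6 + 9 + 8 + 1 + 4 + 4 + 4 + 0 + 2 + 0 + 0 = 38
Shortfall: 55 − 38 = 17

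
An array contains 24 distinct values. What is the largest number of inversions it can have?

Inversions: 276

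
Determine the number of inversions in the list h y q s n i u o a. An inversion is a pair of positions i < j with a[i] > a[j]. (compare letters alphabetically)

There are 22 out-of-order pairs.

Count, for each position, how many later elements it exceeds:
h → a → 1
y → q, s, n, i, u, o, a → 7
q → n, i, o, a → 4
s → n, i, o, a → 4
n → i, a → 2
i → a → 1
u → o, a → 2
o → a → 1
a → none → 0
Sum: 1 + 7 + 4 + 4 + 2 + 1 + 2 + 1 + 0 = 22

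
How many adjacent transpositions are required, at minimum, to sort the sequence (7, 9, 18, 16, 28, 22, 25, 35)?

Minimum adjacent swaps = number of inversions (each swap of adjacent out-of-order elements removes one inversion and no swap can remove more).
Count inversions — for each element, later elements that are smaller:
7: none → 0
9: none → 0
18: 16 → 1
16: none → 0
28: 22, 25 → 2
22: none → 0
25: none → 0
35: none → 0
Total inversions: 0 + 0 + 1 + 0 + 2 + 0 + 0 + 0 = 3

3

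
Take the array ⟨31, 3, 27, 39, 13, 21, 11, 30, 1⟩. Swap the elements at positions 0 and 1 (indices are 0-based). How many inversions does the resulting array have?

22

Positions 0 and 1 hold 31 and 3; after swapping, the array is [3, 31, 27, 39, 13, 21, 11, 30, 1].
Count, for each position, how many later elements it exceeds:
3 → 1 → 1
31 → 27, 13, 21, 11, 30, 1 → 6
27 → 13, 21, 11, 1 → 4
39 → 13, 21, 11, 30, 1 → 5
13 → 11, 1 → 2
21 → 11, 1 → 2
11 → 1 → 1
30 → 1 → 1
1 → none → 0
Sum: 1 + 6 + 4 + 5 + 2 + 2 + 1 + 1 + 0 = 22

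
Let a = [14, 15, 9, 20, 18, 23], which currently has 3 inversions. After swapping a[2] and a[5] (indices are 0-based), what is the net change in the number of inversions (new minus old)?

+5

Positions 2 and 5 hold 9 and 23; after swapping, the array is [14, 15, 23, 20, 18, 9].
Count, for each position, how many later elements it exceeds:
14: 1
15: 1
23: 3
20: 2
18: 1
9: 0
Sum: 1 + 1 + 3 + 2 + 1 + 0 = 8
Change: 8 − 3 = +5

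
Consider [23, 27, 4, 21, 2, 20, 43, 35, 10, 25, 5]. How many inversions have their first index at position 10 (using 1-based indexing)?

The element at index 10 is 25.
Elements after it: 5
Those smaller than 25: 5

1 such element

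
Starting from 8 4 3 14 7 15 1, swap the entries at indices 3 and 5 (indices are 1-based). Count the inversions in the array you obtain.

Inversions: 12

Positions 3 and 5 hold 3 and 7; after swapping, the array is [8, 4, 7, 14, 3, 15, 1].
Count, for each position, how many later elements it exceeds:
8 → 4, 7, 3, 1 → 4
4 → 3, 1 → 2
7 → 3, 1 → 2
14 → 3, 1 → 2
3 → 1 → 1
15 → 1 → 1
1 → none → 0
Sum: 4 + 2 + 2 + 2 + 1 + 1 + 0 = 12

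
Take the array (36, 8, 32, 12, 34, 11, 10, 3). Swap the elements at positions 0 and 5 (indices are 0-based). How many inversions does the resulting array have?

14

Positions 0 and 5 hold 36 and 11; after swapping, the array is [11, 8, 32, 12, 34, 36, 10, 3].
Count, for each position, how many later elements it exceeds:
11 → 8, 10, 3 → 3
8 → 3 → 1
32 → 12, 10, 3 → 3
12 → 10, 3 → 2
34 → 10, 3 → 2
36 → 10, 3 → 2
10 → 3 → 1
3 → none → 0
Sum: 3 + 1 + 3 + 2 + 2 + 2 + 1 + 0 = 14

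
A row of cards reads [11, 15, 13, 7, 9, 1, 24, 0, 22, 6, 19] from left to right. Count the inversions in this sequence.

For each element, count later entries that are smaller:
11 → 7, 9, 1, 0, 6 → 5
15 → 13, 7, 9, 1, 0, 6 → 6
13 → 7, 9, 1, 0, 6 → 5
7 → 1, 0, 6 → 3
9 → 1, 0, 6 → 3
1 → 0 → 1
24 → 0, 22, 6, 19 → 4
0 → none → 0
22 → 6, 19 → 2
6 → none → 0
19 → none → 0
Sum: 5 + 6 + 5 + 3 + 3 + 1 + 4 + 0 + 2 + 0 + 0 = 29

29 out-of-order pairs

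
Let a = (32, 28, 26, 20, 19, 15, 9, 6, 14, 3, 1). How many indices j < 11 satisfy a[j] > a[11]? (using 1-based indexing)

The element at index 11 is 1.
Elements before it: 32, 28, 26, 20, 19, 15, 9, 6, 14, 3
Those larger than 1: 32, 28, 26, 20, 19, 15, 9, 6, 14, 3

10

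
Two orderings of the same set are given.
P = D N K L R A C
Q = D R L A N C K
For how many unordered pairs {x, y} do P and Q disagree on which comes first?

Assign each item its position (1..7) in the first ordering, then rewrite the second ordering as that position sequence:
positions: D→1, N→2, K→3, L→4, R→5, A→6, C→7
second ordering as positions: [1, 5, 4, 6, 2, 7, 3]
Discordant pairs = inversions in this position sequence.
1: 0
5: 4, 2, 3 → 3
4: 2, 3 → 2
6: 2, 3 → 2
2: 0
7: 3 → 1
3: 0
Total: 0 + 3 + 2 + 2 + 0 + 1 + 0 = 8

8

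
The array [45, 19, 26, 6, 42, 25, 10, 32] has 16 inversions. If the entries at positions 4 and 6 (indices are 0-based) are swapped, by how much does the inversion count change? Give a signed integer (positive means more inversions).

Positions 4 and 6 hold 42 and 10; after swapping, the array is [45, 19, 26, 6, 10, 25, 42, 32].
For each element, count later entries that are smaller:
45 → 19, 26, 6, 10, 25, 42, 32 → 7
19 → 6, 10 → 2
26 → 6, 10, 25 → 3
6 → none → 0
10 → none → 0
25 → none → 0
42 → 32 → 1
32 → none → 0
Sum: 7 + 2 + 3 + 0 + 0 + 0 + 1 + 0 = 13
Change: 13 − 16 = -3

-3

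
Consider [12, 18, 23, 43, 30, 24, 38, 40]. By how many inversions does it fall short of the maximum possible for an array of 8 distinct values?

23

Maximum inversions for 8 distinct elements is C(8, 2) = 8·7/2 = 28.
Current inversions — for each element, count later smaller elements:
12: 0
18: 0
23: 0
43: 4
30: 1
24: 0
38: 0
40: 0
Current total: 0 + 0 + 0 + 4 + 1 + 0 + 0 + 0 = 5
Shortfall: 28 − 5 = 23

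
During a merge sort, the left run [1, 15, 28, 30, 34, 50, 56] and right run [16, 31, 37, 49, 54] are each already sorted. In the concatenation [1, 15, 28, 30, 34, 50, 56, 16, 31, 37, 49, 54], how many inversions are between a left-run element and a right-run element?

13

Take each right-half value and tally the left-half values above it:
r = 16: 28, 30, 34, 50, 56 → 5
r = 31: 34, 50, 56 → 3
r = 37: 50, 56 → 2
r = 49: 50, 56 → 2
r = 54: 56 → 1
Cross-inversions: 5 + 3 + 2 + 2 + 1 = 13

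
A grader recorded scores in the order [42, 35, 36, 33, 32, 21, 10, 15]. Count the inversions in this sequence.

26 out-of-order pairs

Count, for each position, how many later elements it exceeds:
42 → 35, 36, 33, 32, 21, 10, 15 → 7
35 → 33, 32, 21, 10, 15 → 5
36 → 33, 32, 21, 10, 15 → 5
33 → 32, 21, 10, 15 → 4
32 → 21, 10, 15 → 3
21 → 10, 15 → 2
10 → none → 0
15 → none → 0
Sum: 7 + 5 + 5 + 4 + 3 + 2 + 0 + 0 = 26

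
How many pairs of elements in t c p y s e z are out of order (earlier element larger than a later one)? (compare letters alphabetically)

8

Out-of-order index pairs (0-indexed):
(0,1): t > c
(0,2): t > p
(0,4): t > s
(0,5): t > e
(2,5): p > e
(3,4): y > s
(3,5): y > e
(4,5): s > e
That's 8 pairs.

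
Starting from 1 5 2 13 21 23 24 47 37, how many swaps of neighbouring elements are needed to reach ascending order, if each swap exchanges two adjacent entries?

2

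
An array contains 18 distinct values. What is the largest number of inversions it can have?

153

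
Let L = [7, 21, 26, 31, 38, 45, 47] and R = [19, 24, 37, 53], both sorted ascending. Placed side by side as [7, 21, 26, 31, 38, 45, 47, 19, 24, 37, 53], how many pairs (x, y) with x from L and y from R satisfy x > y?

14

Take each right-half value and tally the left-half values above it:
r = 19: 21, 26, 31, 38, 45, 47 → 6
r = 24: 26, 31, 38, 45, 47 → 5
r = 37: 38, 45, 47 → 3
r = 53: none → 0
Cross-inversions: 6 + 5 + 3 + 0 = 14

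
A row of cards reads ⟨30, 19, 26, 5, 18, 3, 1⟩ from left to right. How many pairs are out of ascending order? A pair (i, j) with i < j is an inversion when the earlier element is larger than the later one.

Out-of-order pairs: 19

Count, for each position, how many later elements it exceeds:
30: 6
19: 4
26: 4
5: 2
18: 2
3: 1
1: 0
Sum: 6 + 4 + 4 + 2 + 2 + 1 + 0 = 19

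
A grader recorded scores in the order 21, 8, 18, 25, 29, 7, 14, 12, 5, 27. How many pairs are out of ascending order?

Out-of-order pairs: 25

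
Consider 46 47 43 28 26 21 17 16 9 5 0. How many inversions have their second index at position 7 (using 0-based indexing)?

The element at index 7 is 16.
Elements before it: 46, 47, 43, 28, 26, 21, 17
Those larger than 16: 46, 47, 43, 28, 26, 21, 17

7 such elements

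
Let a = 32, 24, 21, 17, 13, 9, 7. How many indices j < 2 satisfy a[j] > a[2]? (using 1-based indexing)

The element at index 2 is 24.
Elements before it: 32
Those larger than 24: 32

1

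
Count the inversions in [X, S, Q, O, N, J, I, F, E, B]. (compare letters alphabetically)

Element-by-element contributions:
X → S, Q, O, N, J, I, F, E, B → 9
S → Q, O, N, J, I, F, E, B → 8
Q → O, N, J, I, F, E, B → 7
O → N, J, I, F, E, B → 6
N → J, I, F, E, B → 5
J → I, F, E, B → 4
I → F, E, B → 3
F → E, B → 2
E → B → 1
B → none → 0
Sum: 9 + 8 + 7 + 6 + 5 + 4 + 3 + 2 + 1 + 0 = 45

45 out-of-order pairs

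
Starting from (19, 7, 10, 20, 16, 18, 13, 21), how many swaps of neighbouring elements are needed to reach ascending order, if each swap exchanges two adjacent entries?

The minimum number of adjacent swaps to sort an array equals its inversion count, since every such swap removes exactly one inversion.
Count inversions — for each element, later elements that are smaller:
19: 7, 10, 16, 18, 13 → 5
7: none → 0
10: none → 0
20: 16, 18, 13 → 3
16: 13 → 1
18: 13 → 1
13: none → 0
21: none → 0
Total inversions: 5 + 0 + 0 + 3 + 1 + 1 + 0 + 0 = 10

Adjacent swaps: 10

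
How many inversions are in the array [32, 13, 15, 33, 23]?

4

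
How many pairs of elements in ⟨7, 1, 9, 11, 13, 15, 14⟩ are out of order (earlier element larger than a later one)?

2

Listing every pair i<j with a[i]>a[j] (using 1-based positions):
(1,2): 7 > 1
(6,7): 15 > 14
That's 2 pairs.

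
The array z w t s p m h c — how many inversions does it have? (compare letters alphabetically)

Sweep left to right; for each value list the smaller values that follow it:
z → w, t, s, p, m, h, c → 7
w → t, s, p, m, h, c → 6
t → s, p, m, h, c → 5
s → p, m, h, c → 4
p → m, h, c → 3
m → h, c → 2
h → c → 1
c → none → 0
Sum: 7 + 6 + 5 + 4 + 3 + 2 + 1 + 0 = 28

28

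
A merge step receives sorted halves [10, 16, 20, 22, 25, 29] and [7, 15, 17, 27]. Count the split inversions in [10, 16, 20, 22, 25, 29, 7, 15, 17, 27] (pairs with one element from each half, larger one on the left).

16

Take each right-half value and tally the left-half values above it:
r = 7: 10, 16, 20, 22, 25, 29 → 6
r = 15: 16, 20, 22, 25, 29 → 5
r = 17: 20, 22, 25, 29 → 4
r = 27: 29 → 1
Cross-inversions: 6 + 5 + 4 + 1 = 16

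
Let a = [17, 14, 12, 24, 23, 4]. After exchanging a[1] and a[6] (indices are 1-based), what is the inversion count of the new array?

4 inversions

Positions 1 and 6 hold 17 and 4; after swapping, the array is [4, 14, 12, 24, 23, 17].
For each element, count later entries that are smaller:
4 → none → 0
14 → 12 → 1
12 → none → 0
24 → 23, 17 → 2
23 → 17 → 1
17 → none → 0
Sum: 0 + 1 + 0 + 2 + 1 + 0 = 4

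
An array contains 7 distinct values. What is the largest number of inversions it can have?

21 inversions

The maximum occurs when the array is in strictly decreasing order: every one of the C(7, 2) pairs is inverted.
C(7, 2) = 7·6/2 = 21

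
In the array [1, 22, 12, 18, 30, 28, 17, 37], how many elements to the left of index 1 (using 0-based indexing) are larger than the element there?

0 such elements

The element at index 1 is 22.
Elements before it: 1
None of them are larger than 22.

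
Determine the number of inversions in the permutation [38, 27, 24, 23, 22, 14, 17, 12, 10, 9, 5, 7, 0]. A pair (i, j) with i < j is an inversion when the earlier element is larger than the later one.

Element-by-element contributions:
38 → 27, 24, 23, 22, 14, 17, 12, 10, 9, 5, 7, 0 → 12
27 → 24, 23, 22, 14, 17, 12, 10, 9, 5, 7, 0 → 11
24 → 23, 22, 14, 17, 12, 10, 9, 5, 7, 0 → 10
23 → 22, 14, 17, 12, 10, 9, 5, 7, 0 → 9
22 → 14, 17, 12, 10, 9, 5, 7, 0 → 8
14 → 12, 10, 9, 5, 7, 0 → 6
17 → 12, 10, 9, 5, 7, 0 → 6
12 → 10, 9, 5, 7, 0 → 5
10 → 9, 5, 7, 0 → 4
9 → 5, 7, 0 → 3
5 → 0 → 1
7 → 0 → 1
0 → none → 0
Sum: 12 + 11 + 10 + 9 + 8 + 6 + 6 + 5 + 4 + 3 + 1 + 1 + 0 = 76

76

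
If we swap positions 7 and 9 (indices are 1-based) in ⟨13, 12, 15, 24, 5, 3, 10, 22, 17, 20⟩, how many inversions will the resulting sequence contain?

20 inversions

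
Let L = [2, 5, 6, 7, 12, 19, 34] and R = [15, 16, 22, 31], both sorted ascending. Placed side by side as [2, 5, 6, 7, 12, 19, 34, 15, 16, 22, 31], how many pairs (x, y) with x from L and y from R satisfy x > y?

6

For each element r of the right run, count left-run elements greater than r:
r = 15: 19, 34 → 2
r = 16: 19, 34 → 2
r = 22: 34 → 1
r = 31: 34 → 1
Cross-inversions: 2 + 2 + 1 + 1 = 6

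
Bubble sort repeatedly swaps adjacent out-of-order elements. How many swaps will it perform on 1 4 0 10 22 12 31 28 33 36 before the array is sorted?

The minimum number of adjacent swaps to sort an array equals its inversion count, since every such swap removes exactly one inversion.
Count inversions — for each element, later elements that are smaller:
1: 0 → 1
4: 0 → 1
0: none → 0
10: none → 0
22: 12 → 1
12: none → 0
31: 28 → 1
28: none → 0
33: none → 0
36: none → 0
Total inversions: 1 + 1 + 0 + 0 + 1 + 0 + 1 + 0 + 0 + 0 = 4

There are 4 swaps.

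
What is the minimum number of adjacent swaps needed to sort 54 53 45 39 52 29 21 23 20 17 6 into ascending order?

52 adjacent swaps

Each adjacent swap fixes exactly one inversion, so the minimum swap count equals the number of inversions.
Count inversions — for each element, later elements that are smaller:
54: 53, 45, 39, 52, 29, 21, 23, 20, 17, 6 → 10
53: 45, 39, 52, 29, 21, 23, 20, 17, 6 → 9
45: 39, 29, 21, 23, 20, 17, 6 → 7
39: 29, 21, 23, 20, 17, 6 → 6
52: 29, 21, 23, 20, 17, 6 → 6
29: 21, 23, 20, 17, 6 → 5
21: 20, 17, 6 → 3
23: 20, 17, 6 → 3
20: 17, 6 → 2
17: 6 → 1
6: none → 0
Total inversions: 10 + 9 + 7 + 6 + 6 + 5 + 3 + 3 + 2 + 1 + 0 = 52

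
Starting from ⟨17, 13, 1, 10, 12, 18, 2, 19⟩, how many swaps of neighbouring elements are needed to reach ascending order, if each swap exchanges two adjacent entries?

Adjacent swaps: 12

Minimum adjacent swaps = number of inversions (each swap of adjacent out-of-order elements removes one inversion and no swap can remove more).
Count inversions — for each element, later elements that are smaller:
17: 13, 1, 10, 12, 2 → 5
13: 1, 10, 12, 2 → 4
1: none → 0
10: 2 → 1
12: 2 → 1
18: 2 → 1
2: none → 0
19: none → 0
Total inversions: 5 + 4 + 0 + 1 + 1 + 1 + 0 + 0 = 12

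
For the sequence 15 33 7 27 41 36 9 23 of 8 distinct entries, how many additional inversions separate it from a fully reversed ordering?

15 inversions short

Maximum inversions for 8 distinct elements is C(8, 2) = 8·7/2 = 28.
Current inversions — for each element, count later smaller elements:
15: 2
33: 4
7: 0
27: 2
41: 3
36: 2
9: 0
23: 0
Current total: 2 + 4 + 0 + 2 + 3 + 2 + 0 + 0 = 13
Shortfall: 28 − 13 = 15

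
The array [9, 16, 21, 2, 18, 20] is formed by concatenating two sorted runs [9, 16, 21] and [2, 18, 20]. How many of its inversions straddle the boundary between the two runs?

For each element r of the right run, count left-run elements greater than r:
r = 2: 9, 16, 21 → 3
r = 18: 21 → 1
r = 20: 21 → 1
Cross-inversions: 3 + 1 + 1 = 5

5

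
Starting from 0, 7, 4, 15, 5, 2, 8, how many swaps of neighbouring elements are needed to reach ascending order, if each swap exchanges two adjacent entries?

Minimum adjacent swaps = number of inversions (each swap of adjacent out-of-order elements removes one inversion and no swap can remove more).
Count inversions — for each element, later elements that are smaller:
0: none → 0
7: 4, 5, 2 → 3
4: 2 → 1
15: 5, 2, 8 → 3
5: 2 → 1
2: none → 0
8: none → 0
Total inversions: 0 + 3 + 1 + 3 + 1 + 0 + 0 = 8

Adjacent swaps: 8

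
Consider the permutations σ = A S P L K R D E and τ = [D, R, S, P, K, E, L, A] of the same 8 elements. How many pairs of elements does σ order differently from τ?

18 discordant pairs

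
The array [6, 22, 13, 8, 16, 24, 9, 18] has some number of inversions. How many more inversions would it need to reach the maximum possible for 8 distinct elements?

Maximum inversions for 8 distinct elements is C(8, 2) = 8·7/2 = 28.
Current inversions — for each element, count later smaller elements:
6: 0
22: 5
13: 2
8: 0
16: 1
24: 2
9: 0
18: 0
Current total: 0 + 5 + 2 + 0 + 1 + 2 + 0 + 0 = 10
Shortfall: 28 − 10 = 18

18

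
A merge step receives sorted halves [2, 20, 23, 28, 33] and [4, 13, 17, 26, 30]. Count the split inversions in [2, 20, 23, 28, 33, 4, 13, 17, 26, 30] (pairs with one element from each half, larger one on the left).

15

Count, for every r in R, how many entries of L exceed r:
r = 4: 20, 23, 28, 33 → 4
r = 13: 20, 23, 28, 33 → 4
r = 17: 20, 23, 28, 33 → 4
r = 26: 28, 33 → 2
r = 30: 33 → 1
Cross-inversions: 4 + 4 + 4 + 2 + 1 = 15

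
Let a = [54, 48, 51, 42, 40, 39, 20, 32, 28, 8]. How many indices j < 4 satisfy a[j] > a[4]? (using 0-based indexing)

4

The element at index 4 is 40.
Elements before it: 54, 48, 51, 42
Those larger than 40: 54, 48, 51, 42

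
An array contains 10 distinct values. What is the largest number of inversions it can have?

45

The maximum occurs when the array is in strictly decreasing order: every one of the C(10, 2) pairs is inverted.
C(10, 2) = 10·9/2 = 45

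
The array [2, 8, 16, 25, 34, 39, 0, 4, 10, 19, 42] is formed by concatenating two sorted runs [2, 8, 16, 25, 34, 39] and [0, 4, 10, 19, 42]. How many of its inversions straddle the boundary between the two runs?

Take each right-half value and tally the left-half values above it:
r = 0: 2, 8, 16, 25, 34, 39 → 6
r = 4: 8, 16, 25, 34, 39 → 5
r = 10: 16, 25, 34, 39 → 4
r = 19: 25, 34, 39 → 3
r = 42: none → 0
Cross-inversions: 6 + 5 + 4 + 3 + 0 = 18

18 cross-inversions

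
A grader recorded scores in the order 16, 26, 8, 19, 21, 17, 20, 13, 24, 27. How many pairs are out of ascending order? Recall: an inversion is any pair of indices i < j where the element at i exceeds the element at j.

Inversions: 16

Sweep left to right; for each value list the smaller values that follow it:
16: 2
26: 7
8: 0
19: 2
21: 3
17: 1
20: 1
13: 0
24: 0
27: 0
Sum: 2 + 7 + 0 + 2 + 3 + 1 + 1 + 0 + 0 + 0 = 16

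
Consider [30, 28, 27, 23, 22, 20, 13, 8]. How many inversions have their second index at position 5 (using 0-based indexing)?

The element at index 5 is 20.
Elements before it: 30, 28, 27, 23, 22
Those larger than 20: 30, 28, 27, 23, 22

5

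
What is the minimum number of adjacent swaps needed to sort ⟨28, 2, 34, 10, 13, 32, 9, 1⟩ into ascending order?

There are 18 adjacent swaps.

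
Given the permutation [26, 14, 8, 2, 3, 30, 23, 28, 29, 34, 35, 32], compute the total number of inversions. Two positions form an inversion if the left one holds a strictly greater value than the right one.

15 inversions

For each element, count later entries that are smaller:
26 → 14, 8, 2, 3, 23 → 5
14 → 8, 2, 3 → 3
8 → 2, 3 → 2
2 → none → 0
3 → none → 0
30 → 23, 28, 29 → 3
23 → none → 0
28 → none → 0
29 → none → 0
34 → 32 → 1
35 → 32 → 1
32 → none → 0
Sum: 5 + 3 + 2 + 0 + 0 + 3 + 0 + 0 + 0 + 1 + 1 + 0 = 15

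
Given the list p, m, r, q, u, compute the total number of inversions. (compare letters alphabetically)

2 inversions

Count, for each position, how many later elements it exceeds:
p → m → 1
m → none → 0
r → q → 1
q → none → 0
u → none → 0
Sum: 1 + 0 + 1 + 0 + 0 = 2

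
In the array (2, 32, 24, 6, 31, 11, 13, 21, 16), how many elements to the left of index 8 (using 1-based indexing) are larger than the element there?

3

The element at index 8 is 21.
Elements before it: 2, 32, 24, 6, 31, 11, 13
Those larger than 21: 32, 24, 31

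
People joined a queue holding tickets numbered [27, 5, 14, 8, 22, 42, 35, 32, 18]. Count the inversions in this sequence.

13 out-of-order pairs

Element-by-element contributions:
27: 5
5: 0
14: 1
8: 0
22: 1
42: 3
35: 2
32: 1
18: 0
Sum: 5 + 0 + 1 + 0 + 1 + 3 + 2 + 1 + 0 = 13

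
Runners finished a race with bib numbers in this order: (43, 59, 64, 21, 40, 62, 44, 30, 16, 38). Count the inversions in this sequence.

Element-by-element contributions:
43 → 21, 40, 30, 16, 38 → 5
59 → 21, 40, 44, 30, 16, 38 → 6
64 → 21, 40, 62, 44, 30, 16, 38 → 7
21 → 16 → 1
40 → 30, 16, 38 → 3
62 → 44, 30, 16, 38 → 4
44 → 30, 16, 38 → 3
30 → 16 → 1
16 → none → 0
38 → none → 0
Sum: 5 + 6 + 7 + 1 + 3 + 4 + 3 + 1 + 0 + 0 = 30

30 out-of-order pairs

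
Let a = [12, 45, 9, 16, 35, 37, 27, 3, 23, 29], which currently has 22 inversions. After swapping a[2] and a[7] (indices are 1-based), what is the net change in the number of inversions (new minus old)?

Positions 2 and 7 hold 45 and 27; after swapping, the array is [12, 27, 9, 16, 35, 37, 45, 3, 23, 29].
For each element, count later entries that are smaller:
12: 2
27: 4
9: 1
16: 1
35: 3
37: 3
45: 3
3: 0
23: 0
29: 0
Sum: 2 + 4 + 1 + 1 + 3 + 3 + 3 + 0 + 0 + 0 = 17
Change: 17 − 22 = -5

-5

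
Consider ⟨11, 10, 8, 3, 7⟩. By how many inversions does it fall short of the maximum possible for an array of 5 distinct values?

1

Maximum inversions for 5 distinct elements is C(5, 2) = 5·4/2 = 10.
Current inversions — for each element, count later smaller elements:
11: 4
10: 3
8: 2
3: 0
7: 0
Current total: 4 + 3 + 2 + 0 + 0 = 9
Shortfall: 10 − 9 = 1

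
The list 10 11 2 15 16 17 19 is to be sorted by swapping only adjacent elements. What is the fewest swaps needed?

Adjacent swaps: 2

The minimum number of adjacent swaps to sort an array equals its inversion count, since every such swap removes exactly one inversion.
Count inversions — for each element, later elements that are smaller:
10: 2 → 1
11: 2 → 1
2: none → 0
15: none → 0
16: none → 0
17: none → 0
19: none → 0
Total inversions: 1 + 1 + 0 + 0 + 0 + 0 + 0 = 2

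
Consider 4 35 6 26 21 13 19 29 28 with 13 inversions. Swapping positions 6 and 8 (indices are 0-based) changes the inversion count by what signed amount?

+1

Positions 6 and 8 hold 19 and 28; after swapping, the array is [4, 35, 6, 26, 21, 13, 28, 29, 19].
For each element, count later entries that are smaller:
4 → none → 0
35 → 6, 26, 21, 13, 28, 29, 19 → 7
6 → none → 0
26 → 21, 13, 19 → 3
21 → 13, 19 → 2
13 → none → 0
28 → 19 → 1
29 → 19 → 1
19 → none → 0
Sum: 0 + 7 + 0 + 3 + 2 + 0 + 1 + 1 + 0 = 14
Change: 14 − 13 = +1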